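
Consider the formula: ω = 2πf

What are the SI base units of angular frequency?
Units of each symbol in ω = 2πf:
  f (frequency): 1/s
  The factor 2π is dimensionless.

Multiplying the contributions: [1/s]
Adding exponents of each base unit: s: -1
SI base units of angular frequency: 1/s

Answer: 1/s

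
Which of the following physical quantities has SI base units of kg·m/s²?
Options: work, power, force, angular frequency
Checking the SI base units of each option:
  work (W = Fd): kg·m²/s²  ✗
  power (P = W/t): kg·m²/s³  ✗
  force (F = ma): kg·m/s²  ✓ matches
  angular frequency (ω = 2πf): 1/s  ✗

Only force has units kg·m/s².

Answer: force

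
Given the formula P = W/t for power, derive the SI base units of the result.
Units of each symbol in P = W/t:
  W (work): kg·m²/s²
  t (time): s  → in the denominator, contributes 1/s

Multiplying the contributions: [kg·m²/s²] · [1/s]
Adding exponents of each base unit: kg: 1, m: 2, s: -3
SI base units of power: kg·m²/s³

Answer: kg·m²/s³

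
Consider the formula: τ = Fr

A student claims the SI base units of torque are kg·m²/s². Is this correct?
Units of each symbol in τ = Fr:
  F (force): kg·m/s²
  r (lever arm): m

Multiplying the contributions: [kg·m/s²] · [m]
Adding exponents of each base unit: kg: 1, m: 2, s: -2
SI base units of torque: kg·m²/s²

The claimed units kg·m²/s² match the derived units, so the claim is correct.

Answer: Yes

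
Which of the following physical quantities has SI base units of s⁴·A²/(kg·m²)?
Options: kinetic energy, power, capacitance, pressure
Checking the SI base units of each option:
  kinetic energy (E = ½mv²): kg·m²/s²  ✗
  power (P = W/t): kg·m²/s³  ✗
  capacitance (C = Q/V): s⁴·A²/(kg·m²)  ✓ matches
  pressure (P = F/A): kg/(m·s²)  ✗

Only capacitance has units s⁴·A²/(kg·m²).

Answer: capacitance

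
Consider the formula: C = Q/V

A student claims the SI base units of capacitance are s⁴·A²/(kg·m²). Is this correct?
Units of each symbol in C = Q/V:
  Q (charge, in coulombs): s·A
  V (voltage, in volts): kg·m²/(s³·A)  → in the denominator, contributes s³·A/(kg·m²)

Multiplying the contributions: [s·A] · [s³·A/(kg·m²)]
Adding exponents of each base unit: kg: -1, m: -2, s: 4, A: 2
SI base units of capacitance: s⁴·A²/(kg·m²)

The claimed units s⁴·A²/(kg·m²) match the derived units, so the claim is correct.

Answer: Yes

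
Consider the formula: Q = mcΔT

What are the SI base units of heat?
Units of each symbol in Q = mcΔT:
  m (mass): kg
  c (specific heat capacity, in J/(kg·K)): m²/(s²·K)
  ΔT (temperature change): K

Multiplying the contributions: [kg] · [m²/(s²·K)] · [K]
Adding exponents of each base unit: kg: 1, m: 2, s: -2
SI base units of heat: kg·m²/s²

Answer: kg·m²/s²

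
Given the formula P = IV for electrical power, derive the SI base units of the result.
Units of each symbol in P = IV:
  I (current): A
  V (voltage, in volts): kg·m²/(s³·A)

Multiplying the contributions: [A] · [kg·m²/(s³·A)]
Adding exponents of each base unit: kg: 1, m: 2, s: -3
SI base units of electrical power: kg·m²/s³

Answer: kg·m²/s³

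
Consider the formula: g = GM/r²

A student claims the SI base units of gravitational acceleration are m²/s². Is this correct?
Units of each symbol in g = GM/r²:
  G (gravitational constant): m³/(kg·s²)
  M (mass): kg
  r (distance): m  → to the power 2 in the denominator, contributes 1/m²

Multiplying the contributions: [m³/(kg·s²)] · [kg] · [1/m²]
Adding exponents of each base unit: m: 1, s: -2
SI base units of gravitational acceleration: m/s²

The claimed units m²/s² (exponents m: 2, s: -2) do not match the derived units m/s² (exponents m: 1, s: -2), so the claim is incorrect.

Answer: No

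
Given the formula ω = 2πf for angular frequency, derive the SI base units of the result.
Units of each symbol in ω = 2πf:
  f (frequency): 1/s
  The factor 2π is dimensionless.

Multiplying the contributions: [1/s]
Adding exponents of each base unit: s: -1
SI base units of angular frequency: 1/s

Answer: 1/s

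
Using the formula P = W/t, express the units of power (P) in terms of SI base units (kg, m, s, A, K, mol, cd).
Units of each symbol in P = W/t:
  W (work): kg·m²/s²
  t (time): s  → in the denominator, contributes 1/s

Multiplying the contributions: [kg·m²/s²] · [1/s]
Adding exponents of each base unit: kg: 1, m: 2, s: -3
SI base units of power: kg·m²/s³

Answer: kg·m²/s³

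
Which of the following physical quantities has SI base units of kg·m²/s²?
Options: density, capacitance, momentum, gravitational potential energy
Checking the SI base units of each option:
  density (ρ = m/V): kg/m³  ✗
  capacitance (C = Q/V): s⁴·A²/(kg·m²)  ✗
  momentum (p = mv): kg·m/s  ✗
  gravitational potential energy (U = -GMm/r): kg·m²/s²  ✓ matches

Only gravitational potential energy has units kg·m²/s².

Answer: gravitational potential energy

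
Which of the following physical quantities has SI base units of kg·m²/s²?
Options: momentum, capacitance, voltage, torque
Checking the SI base units of each option:
  momentum (p = mv): kg·m/s  ✗
  capacitance (C = Q/V): s⁴·A²/(kg·m²)  ✗
  voltage (V = IR): kg·m²/(s³·A)  ✗
  torque (τ = Fr): kg·m²/s²  ✓ matches

Only torque has units kg·m²/s².

Answer: torque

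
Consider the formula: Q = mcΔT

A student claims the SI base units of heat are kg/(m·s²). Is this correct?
Units of each symbol in Q = mcΔT:
  m (mass): kg
  c (specific heat capacity, in J/(kg·K)): m²/(s²·K)
  ΔT (temperature change): K

Multiplying the contributions: [kg] · [m²/(s²·K)] · [K]
Adding exponents of each base unit: kg: 1, m: 2, s: -2
SI base units of heat: kg·m²/s²

The claimed units kg/(m·s²) (exponents kg: 1, m: -1, s: -2) do not match the derived units kg·m²/s² (exponents kg: 1, m: 2, s: -2), so the claim is incorrect.

Answer: No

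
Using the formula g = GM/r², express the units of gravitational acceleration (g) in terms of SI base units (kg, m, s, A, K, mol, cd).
Units of each symbol in g = GM/r²:
  G (gravitational constant): m³/(kg·s²)
  M (mass): kg
  r (distance): m  → to the power 2 in the denominator, contributes 1/m²

Multiplying the contributions: [m³/(kg·s²)] · [kg] · [1/m²]
Adding exponents of each base unit: m: 1, s: -2
SI base units of gravitational acceleration: m/s²

Answer: m/s²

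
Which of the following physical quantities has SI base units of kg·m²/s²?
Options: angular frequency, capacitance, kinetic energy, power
Checking the SI base units of each option:
  angular frequency (ω = 2πf): 1/s  ✗
  capacitance (C = Q/V): s⁴·A²/(kg·m²)  ✗
  kinetic energy (E = ½mv²): kg·m²/s²  ✓ matches
  power (P = W/t): kg·m²/s³  ✗

Only kinetic energy has units kg·m²/s².

Answer: kinetic energy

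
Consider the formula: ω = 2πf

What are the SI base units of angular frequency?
Units of each symbol in ω = 2πf:
  f (frequency): 1/s
  The factor 2π is dimensionless.

Multiplying the contributions: [1/s]
Adding exponents of each base unit: s: -1
SI base units of angular frequency: 1/s

Answer: 1/s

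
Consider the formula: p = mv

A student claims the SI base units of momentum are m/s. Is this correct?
Units of each symbol in p = mv:
  m (mass): kg
  v (velocity): m/s

Multiplying the contributions: [kg] · [m/s]
Adding exponents of each base unit: kg: 1, m: 1, s: -1
SI base units of momentum: kg·m/s

The claimed units m/s (exponents m: 1, s: -1) do not match the derived units kg·m/s (exponents kg: 1, m: 1, s: -1), so the claim is incorrect.

Answer: No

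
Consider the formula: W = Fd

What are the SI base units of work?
Units of each symbol in W = Fd:
  F (force): kg·m/s²
  d (displacement): m

Multiplying the contributions: [kg·m/s²] · [m]
Adding exponents of each base unit: kg: 1, m: 2, s: -2
SI base units of work: kg·m²/s²

Answer: kg·m²/s²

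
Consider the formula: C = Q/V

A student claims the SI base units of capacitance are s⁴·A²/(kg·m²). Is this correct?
Units of each symbol in C = Q/V:
  Q (charge, in coulombs): s·A
  V (voltage, in volts): kg·m²/(s³·A)  → in the denominator, contributes s³·A/(kg·m²)

Multiplying the contributions: [s·A] · [s³·A/(kg·m²)]
Adding exponents of each base unit: kg: -1, m: -2, s: 4, A: 2
SI base units of capacitance: s⁴·A²/(kg·m²)

The claimed units s⁴·A²/(kg·m²) match the derived units, so the claim is correct.

Answer: Yes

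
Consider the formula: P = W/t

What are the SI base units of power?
Units of each symbol in P = W/t:
  W (work): kg·m²/s²
  t (time): s  → in the denominator, contributes 1/s

Multiplying the contributions: [kg·m²/s²] · [1/s]
Adding exponents of each base unit: kg: 1, m: 2, s: -3
SI base units of power: kg·m²/s³

Answer: kg·m²/s³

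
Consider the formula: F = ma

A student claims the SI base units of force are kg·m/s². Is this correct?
Units of each symbol in F = ma:
  m (mass): kg
  a (acceleration): m/s²

Multiplying the contributions: [kg] · [m/s²]
Adding exponents of each base unit: kg: 1, m: 1, s: -2
SI base units of force: kg·m/s²

The claimed units kg·m/s² match the derived units, so the claim is correct.

Answer: Yes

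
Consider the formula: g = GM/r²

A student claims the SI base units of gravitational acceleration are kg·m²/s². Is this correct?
Units of each symbol in g = GM/r²:
  G (gravitational constant): m³/(kg·s²)
  M (mass): kg
  r (distance): m  → to the power 2 in the denominator, contributes 1/m²

Multiplying the contributions: [m³/(kg·s²)] · [kg] · [1/m²]
Adding exponents of each base unit: m: 1, s: -2
SI base units of gravitational acceleration: m/s²

The claimed units kg·m²/s² (exponents kg: 1, m: 2, s: -2) do not match the derived units m/s² (exponents m: 1, s: -2), so the claim is incorrect.

Answer: No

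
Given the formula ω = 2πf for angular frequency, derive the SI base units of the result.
Units of each symbol in ω = 2πf:
  f (frequency): 1/s
  The factor 2π is dimensionless.

Multiplying the contributions: [1/s]
Adding exponents of each base unit: s: -1
SI base units of angular frequency: 1/s

Answer: 1/s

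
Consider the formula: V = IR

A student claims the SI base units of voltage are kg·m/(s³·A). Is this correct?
Units of each symbol in V = IR:
  I (current): A
  R (resistance, in ohms): kg·m²/(s³·A²)

Multiplying the contributions: [A] · [kg·m²/(s³·A²)]
Adding exponents of each base unit: kg: 1, m: 2, s: -3, A: -1
SI base units of voltage: kg·m²/(s³·A)

The claimed units kg·m/(s³·A) (exponents kg: 1, m: 1, s: -3, A: -1) do not match the derived units kg·m²/(s³·A) (exponents kg: 1, m: 2, s: -3, A: -1), so the claim is incorrect.

Answer: No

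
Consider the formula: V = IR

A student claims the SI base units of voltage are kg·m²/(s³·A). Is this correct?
Units of each symbol in V = IR:
  I (current): A
  R (resistance, in ohms): kg·m²/(s³·A²)

Multiplying the contributions: [A] · [kg·m²/(s³·A²)]
Adding exponents of each base unit: kg: 1, m: 2, s: -3, A: -1
SI base units of voltage: kg·m²/(s³·A)

The claimed units kg·m²/(s³·A) match the derived units, so the claim is correct.

Answer: Yes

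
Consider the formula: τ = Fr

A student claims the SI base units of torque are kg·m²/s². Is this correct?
Units of each symbol in τ = Fr:
  F (force): kg·m/s²
  r (lever arm): m

Multiplying the contributions: [kg·m/s²] · [m]
Adding exponents of each base unit: kg: 1, m: 2, s: -2
SI base units of torque: kg·m²/s²

The claimed units kg·m²/s² match the derived units, so the claim is correct.

Answer: Yes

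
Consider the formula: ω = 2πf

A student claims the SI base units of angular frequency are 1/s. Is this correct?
Units of each symbol in ω = 2πf:
  f (frequency): 1/s
  The factor 2π is dimensionless.

Multiplying the contributions: [1/s]
Adding exponents of each base unit: s: -1
SI base units of angular frequency: 1/s

The claimed units 1/s match the derived units, so the claim is correct.

Answer: Yes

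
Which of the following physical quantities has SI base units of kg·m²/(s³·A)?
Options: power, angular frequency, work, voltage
Checking the SI base units of each option:
  power (P = W/t): kg·m²/s³  ✗
  angular frequency (ω = 2πf): 1/s  ✗
  work (W = Fd): kg·m²/s²  ✗
  voltage (V = IR): kg·m²/(s³·A)  ✓ matches

Only voltage has units kg·m²/(s³·A).

Answer: voltage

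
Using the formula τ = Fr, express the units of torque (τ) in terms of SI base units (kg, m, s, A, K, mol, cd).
Units of each symbol in τ = Fr:
  F (force): kg·m/s²
  r (lever arm): m

Multiplying the contributions: [kg·m/s²] · [m]
Adding exponents of each base unit: kg: 1, m: 2, s: -2
SI base units of torque: kg·m²/s²

Answer: kg·m²/s²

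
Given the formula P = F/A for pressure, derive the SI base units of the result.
Units of each symbol in P = F/A:
  F (force): kg·m/s²
  A (area): m²  → in the denominator, contributes 1/m²

Multiplying the contributions: [kg·m/s²] · [1/m²]
Adding exponents of each base unit: kg: 1, m: -1, s: -2
SI base units of pressure: kg/(m·s²)

Answer: kg/(m·s²)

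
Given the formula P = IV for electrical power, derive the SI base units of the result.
Units of each symbol in P = IV:
  I (current): A
  V (voltage, in volts): kg·m²/(s³·A)

Multiplying the contributions: [A] · [kg·m²/(s³·A)]
Adding exponents of each base unit: kg: 1, m: 2, s: -3
SI base units of electrical power: kg·m²/s³

Answer: kg·m²/s³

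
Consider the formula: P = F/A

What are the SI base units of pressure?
Units of each symbol in P = F/A:
  F (force): kg·m/s²
  A (area): m²  → in the denominator, contributes 1/m²

Multiplying the contributions: [kg·m/s²] · [1/m²]
Adding exponents of each base unit: kg: 1, m: -1, s: -2
SI base units of pressure: kg/(m·s²)

Answer: kg/(m·s²)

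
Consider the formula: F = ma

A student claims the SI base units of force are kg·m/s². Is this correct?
Units of each symbol in F = ma:
  m (mass): kg
  a (acceleration): m/s²

Multiplying the contributions: [kg] · [m/s²]
Adding exponents of each base unit: kg: 1, m: 1, s: -2
SI base units of force: kg·m/s²

The claimed units kg·m/s² match the derived units, so the claim is correct.

Answer: Yes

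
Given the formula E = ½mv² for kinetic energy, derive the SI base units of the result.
Units of each symbol in E = ½mv²:
  m (mass): kg
  v (speed): m/s  → to the power 2, contributes m²/s²
  The factor ½ is dimensionless.

Multiplying the contributions: [kg] · [m²/s²]
Adding exponents of each base unit: kg: 1, m: 2, s: -2
SI base units of kinetic energy: kg·m²/s²

Answer: kg·m²/s²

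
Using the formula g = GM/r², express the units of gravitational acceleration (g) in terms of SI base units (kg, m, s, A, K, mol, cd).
Units of each symbol in g = GM/r²:
  G (gravitational constant): m³/(kg·s²)
  M (mass): kg
  r (distance): m  → to the power 2 in the denominator, contributes 1/m²

Multiplying the contributions: [m³/(kg·s²)] · [kg] · [1/m²]
Adding exponents of each base unit: m: 1, s: -2
SI base units of gravitational acceleration: m/s²

Answer: m/s²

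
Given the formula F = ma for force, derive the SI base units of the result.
Units of each symbol in F = ma:
  m (mass): kg
  a (acceleration): m/s²

Multiplying the contributions: [kg] · [m/s²]
Adding exponents of each base unit: kg: 1, m: 1, s: -2
SI base units of force: kg·m/s²

Answer: kg·m/s²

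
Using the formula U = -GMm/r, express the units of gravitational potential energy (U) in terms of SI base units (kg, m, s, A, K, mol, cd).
Units of each symbol in U = -GMm/r:
  G (gravitational constant): m³/(kg·s²)
  M (mass): kg
  m (mass): kg
  r (distance): m  → in the denominator, contributes 1/m
  The minus sign does not affect the units.

Multiplying the contributions: [m³/(kg·s²)] · [kg] · [kg] · [1/m]
Adding exponents of each base unit: kg: 1, m: 2, s: -2
SI base units of gravitational potential energy: kg·m²/s²

Answer: kg·m²/s²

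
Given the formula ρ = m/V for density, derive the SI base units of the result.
Units of each symbol in ρ = m/V:
  m (mass): kg
  V (volume): m³  → in the denominator, contributes 1/m³

Multiplying the contributions: [kg] · [1/m³]
Adding exponents of each base unit: kg: 1, m: -3
SI base units of density: kg/m³

Answer: kg/m³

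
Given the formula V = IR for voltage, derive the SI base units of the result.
Units of each symbol in V = IR:
  I (current): A
  R (resistance, in ohms): kg·m²/(s³·A²)

Multiplying the contributions: [A] · [kg·m²/(s³·A²)]
Adding exponents of each base unit: kg: 1, m: 2, s: -3, A: -1
SI base units of voltage: kg·m²/(s³·A)

Answer: kg·m²/(s³·A)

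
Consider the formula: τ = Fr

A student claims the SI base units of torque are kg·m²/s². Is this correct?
Units of each symbol in τ = Fr:
  F (force): kg·m/s²
  r (lever arm): m

Multiplying the contributions: [kg·m/s²] · [m]
Adding exponents of each base unit: kg: 1, m: 2, s: -2
SI base units of torque: kg·m²/s²

The claimed units kg·m²/s² match the derived units, so the claim is correct.

Answer: Yes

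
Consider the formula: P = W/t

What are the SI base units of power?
Units of each symbol in P = W/t:
  W (work): kg·m²/s²
  t (time): s  → in the denominator, contributes 1/s

Multiplying the contributions: [kg·m²/s²] · [1/s]
Adding exponents of each base unit: kg: 1, m: 2, s: -3
SI base units of power: kg·m²/s³

Answer: kg·m²/s³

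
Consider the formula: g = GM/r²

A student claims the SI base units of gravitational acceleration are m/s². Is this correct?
Units of each symbol in g = GM/r²:
  G (gravitational constant): m³/(kg·s²)
  M (mass): kg
  r (distance): m  → to the power 2 in the denominator, contributes 1/m²

Multiplying the contributions: [m³/(kg·s²)] · [kg] · [1/m²]
Adding exponents of each base unit: m: 1, s: -2
SI base units of gravitational acceleration: m/s²

The claimed units m/s² match the derived units, so the claim is correct.

Answer: Yes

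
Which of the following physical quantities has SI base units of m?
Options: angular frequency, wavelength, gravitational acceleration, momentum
Checking the SI base units of each option:
  angular frequency (ω = 2πf): 1/s  ✗
  wavelength (λ = v/f): m  ✓ matches
  gravitational acceleration (g = GM/r²): m/s²  ✗
  momentum (p = mv): kg·m/s  ✗

Only wavelength has units m.

Answer: wavelength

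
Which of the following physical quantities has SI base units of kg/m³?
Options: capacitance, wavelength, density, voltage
Checking the SI base units of each option:
  capacitance (C = Q/V): s⁴·A²/(kg·m²)  ✗
  wavelength (λ = v/f): m  ✗
  density (ρ = m/V): kg/m³  ✓ matches
  voltage (V = IR): kg·m²/(s³·A)  ✗

Only density has units kg/m³.

Answer: density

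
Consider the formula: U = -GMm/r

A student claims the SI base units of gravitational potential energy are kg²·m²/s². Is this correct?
Units of each symbol in U = -GMm/r:
  G (gravitational constant): m³/(kg·s²)
  M (mass): kg
  m (mass): kg
  r (distance): m  → in the denominator, contributes 1/m
  The minus sign does not affect the units.

Multiplying the contributions: [m³/(kg·s²)] · [kg] · [kg] · [1/m]
Adding exponents of each base unit: kg: 1, m: 2, s: -2
SI base units of gravitational potential energy: kg·m²/s²

The claimed units kg²·m²/s² (exponents kg: 2, m: 2, s: -2) do not match the derived units kg·m²/s² (exponents kg: 1, m: 2, s: -2), so the claim is incorrect.

Answer: No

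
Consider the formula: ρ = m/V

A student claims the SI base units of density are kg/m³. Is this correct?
Units of each symbol in ρ = m/V:
  m (mass): kg
  V (volume): m³  → in the denominator, contributes 1/m³

Multiplying the contributions: [kg] · [1/m³]
Adding exponents of each base unit: kg: 1, m: -3
SI base units of density: kg/m³

The claimed units kg/m³ match the derived units, so the claim is correct.

Answer: Yes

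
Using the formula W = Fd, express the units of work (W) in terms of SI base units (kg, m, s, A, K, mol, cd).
Units of each symbol in W = Fd:
  F (force): kg·m/s²
  d (displacement): m

Multiplying the contributions: [kg·m/s²] · [m]
Adding exponents of each base unit: kg: 1, m: 2, s: -2
SI base units of work: kg·m²/s²

Answer: kg·m²/s²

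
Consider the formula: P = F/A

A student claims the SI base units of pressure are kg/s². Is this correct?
Units of each symbol in P = F/A:
  F (force): kg·m/s²
  A (area): m²  → in the denominator, contributes 1/m²

Multiplying the contributions: [kg·m/s²] · [1/m²]
Adding exponents of each base unit: kg: 1, m: -1, s: -2
SI base units of pressure: kg/(m·s²)

The claimed units kg/s² (exponents kg: 1, s: -2) do not match the derived units kg/(m·s²) (exponents kg: 1, m: -1, s: -2), so the claim is incorrect.

Answer: No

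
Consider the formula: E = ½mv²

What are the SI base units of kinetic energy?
Units of each symbol in E = ½mv²:
  m (mass): kg
  v (speed): m/s  → to the power 2, contributes m²/s²
  The factor ½ is dimensionless.

Multiplying the contributions: [kg] · [m²/s²]
Adding exponents of each base unit: kg: 1, m: 2, s: -2
SI base units of kinetic energy: kg·m²/s²

Answer: kg·m²/s²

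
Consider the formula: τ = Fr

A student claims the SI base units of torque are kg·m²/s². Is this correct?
Units of each symbol in τ = Fr:
  F (force): kg·m/s²
  r (lever arm): m

Multiplying the contributions: [kg·m/s²] · [m]
Adding exponents of each base unit: kg: 1, m: 2, s: -2
SI base units of torque: kg·m²/s²

The claimed units kg·m²/s² match the derived units, so the claim is correct.

Answer: Yes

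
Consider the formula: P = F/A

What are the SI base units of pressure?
Units of each symbol in P = F/A:
  F (force): kg·m/s²
  A (area): m²  → in the denominator, contributes 1/m²

Multiplying the contributions: [kg·m/s²] · [1/m²]
Adding exponents of each base unit: kg: 1, m: -1, s: -2
SI base units of pressure: kg/(m·s²)

Answer: kg/(m·s²)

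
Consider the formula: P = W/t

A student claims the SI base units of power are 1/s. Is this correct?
Units of each symbol in P = W/t:
  W (work): kg·m²/s²
  t (time): s  → in the denominator, contributes 1/s

Multiplying the contributions: [kg·m²/s²] · [1/s]
Adding exponents of each base unit: kg: 1, m: 2, s: -3
SI base units of power: kg·m²/s³

The claimed units 1/s (exponents s: -1) do not match the derived units kg·m²/s³ (exponents kg: 1, m: 2, s: -3), so the claim is incorrect.

Answer: No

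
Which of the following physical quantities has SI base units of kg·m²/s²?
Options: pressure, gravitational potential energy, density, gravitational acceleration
Checking the SI base units of each option:
  pressure (P = F/A): kg/(m·s²)  ✗
  gravitational potential energy (U = -GMm/r): kg·m²/s²  ✓ matches
  density (ρ = m/V): kg/m³  ✗
  gravitational acceleration (g = GM/r²): m/s²  ✗

Only gravitational potential energy has units kg·m²/s².

Answer: gravitational potential energy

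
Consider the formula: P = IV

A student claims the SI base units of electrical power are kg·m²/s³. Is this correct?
Units of each symbol in P = IV:
  I (current): A
  V (voltage, in volts): kg·m²/(s³·A)

Multiplying the contributions: [A] · [kg·m²/(s³·A)]
Adding exponents of each base unit: kg: 1, m: 2, s: -3
SI base units of electrical power: kg·m²/s³

The claimed units kg·m²/s³ match the derived units, so the claim is correct.

Answer: Yes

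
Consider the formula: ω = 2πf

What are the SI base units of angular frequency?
Units of each symbol in ω = 2πf:
  f (frequency): 1/s
  The factor 2π is dimensionless.

Multiplying the contributions: [1/s]
Adding exponents of each base unit: s: -1
SI base units of angular frequency: 1/s

Answer: 1/s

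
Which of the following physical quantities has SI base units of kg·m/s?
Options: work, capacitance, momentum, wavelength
Checking the SI base units of each option:
  work (W = Fd): kg·m²/s²  ✗
  capacitance (C = Q/V): s⁴·A²/(kg·m²)  ✗
  momentum (p = mv): kg·m/s  ✓ matches
  wavelength (λ = v/f): m  ✗

Only momentum has units kg·m/s.

Answer: momentum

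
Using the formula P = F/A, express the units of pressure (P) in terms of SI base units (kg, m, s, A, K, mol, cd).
Units of each symbol in P = F/A:
  F (force): kg·m/s²
  A (area): m²  → in the denominator, contributes 1/m²

Multiplying the contributions: [kg·m/s²] · [1/m²]
Adding exponents of each base unit: kg: 1, m: -1, s: -2
SI base units of pressure: kg/(m·s²)

Answer: kg/(m·s²)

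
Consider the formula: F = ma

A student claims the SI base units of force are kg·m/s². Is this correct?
Units of each symbol in F = ma:
  m (mass): kg
  a (acceleration): m/s²

Multiplying the contributions: [kg] · [m/s²]
Adding exponents of each base unit: kg: 1, m: 1, s: -2
SI base units of force: kg·m/s²

The claimed units kg·m/s² match the derived units, so the claim is correct.

Answer: Yes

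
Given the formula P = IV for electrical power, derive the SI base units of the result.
Units of each symbol in P = IV:
  I (current): A
  V (voltage, in volts): kg·m²/(s³·A)

Multiplying the contributions: [A] · [kg·m²/(s³·A)]
Adding exponents of each base unit: kg: 1, m: 2, s: -3
SI base units of electrical power: kg·m²/s³

Answer: kg·m²/s³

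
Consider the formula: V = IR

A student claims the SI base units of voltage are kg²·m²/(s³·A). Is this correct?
Units of each symbol in V = IR:
  I (current): A
  R (resistance, in ohms): kg·m²/(s³·A²)

Multiplying the contributions: [A] · [kg·m²/(s³·A²)]
Adding exponents of each base unit: kg: 1, m: 2, s: -3, A: -1
SI base units of voltage: kg·m²/(s³·A)

The claimed units kg²·m²/(s³·A) (exponents kg: 2, m: 2, s: -3, A: -1) do not match the derived units kg·m²/(s³·A) (exponents kg: 1, m: 2, s: -3, A: -1), so the claim is incorrect.

Answer: No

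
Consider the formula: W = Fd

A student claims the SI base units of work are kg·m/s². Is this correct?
Units of each symbol in W = Fd:
  F (force): kg·m/s²
  d (displacement): m

Multiplying the contributions: [kg·m/s²] · [m]
Adding exponents of each base unit: kg: 1, m: 2, s: -2
SI base units of work: kg·m²/s²

The claimed units kg·m/s² (exponents kg: 1, m: 1, s: -2) do not match the derived units kg·m²/s² (exponents kg: 1, m: 2, s: -2), so the claim is incorrect.

Answer: No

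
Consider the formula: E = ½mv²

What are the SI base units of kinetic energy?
Units of each symbol in E = ½mv²:
  m (mass): kg
  v (speed): m/s  → to the power 2, contributes m²/s²
  The factor ½ is dimensionless.

Multiplying the contributions: [kg] · [m²/s²]
Adding exponents of each base unit: kg: 1, m: 2, s: -2
SI base units of kinetic energy: kg·m²/s²

Answer: kg·m²/s²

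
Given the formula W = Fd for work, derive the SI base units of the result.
Units of each symbol in W = Fd:
  F (force): kg·m/s²
  d (displacement): m

Multiplying the contributions: [kg·m/s²] · [m]
Adding exponents of each base unit: kg: 1, m: 2, s: -2
SI base units of work: kg·m²/s²

Answer: kg·m²/s²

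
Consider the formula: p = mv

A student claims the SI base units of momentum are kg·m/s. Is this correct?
Units of each symbol in p = mv:
  m (mass): kg
  v (velocity): m/s

Multiplying the contributions: [kg] · [m/s]
Adding exponents of each base unit: kg: 1, m: 1, s: -1
SI base units of momentum: kg·m/s

The claimed units kg·m/s match the derived units, so the claim is correct.

Answer: Yes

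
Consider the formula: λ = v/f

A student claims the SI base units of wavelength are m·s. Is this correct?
Units of each symbol in λ = v/f:
  v (wave speed): m/s
  f (frequency): 1/s  → in the denominator, contributes s

Multiplying the contributions: [m/s] · [s]
Adding exponents of each base unit: m: 1
SI base units of wavelength: m

The claimed units m·s (exponents m: 1, s: 1) do not match the derived units m (exponents m: 1), so the claim is incorrect.

Answer: No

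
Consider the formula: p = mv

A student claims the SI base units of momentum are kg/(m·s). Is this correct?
Units of each symbol in p = mv:
  m (mass): kg
  v (velocity): m/s

Multiplying the contributions: [kg] · [m/s]
Adding exponents of each base unit: kg: 1, m: 1, s: -1
SI base units of momentum: kg·m/s

The claimed units kg/(m·s) (exponents kg: 1, m: -1, s: -1) do not match the derived units kg·m/s (exponents kg: 1, m: 1, s: -1), so the claim is incorrect.

Answer: No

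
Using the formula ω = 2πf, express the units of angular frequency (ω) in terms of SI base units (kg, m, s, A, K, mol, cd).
Units of each symbol in ω = 2πf:
  f (frequency): 1/s
  The factor 2π is dimensionless.

Multiplying the contributions: [1/s]
Adding exponents of each base unit: s: -1
SI base units of angular frequency: 1/s

Answer: 1/s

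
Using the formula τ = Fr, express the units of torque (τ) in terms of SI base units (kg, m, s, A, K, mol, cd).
Units of each symbol in τ = Fr:
  F (force): kg·m/s²
  r (lever arm): m

Multiplying the contributions: [kg·m/s²] · [m]
Adding exponents of each base unit: kg: 1, m: 2, s: -2
SI base units of torque: kg·m²/s²

Answer: kg·m²/s²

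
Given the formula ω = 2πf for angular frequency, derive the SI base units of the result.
Units of each symbol in ω = 2πf:
  f (frequency): 1/s
  The factor 2π is dimensionless.

Multiplying the contributions: [1/s]
Adding exponents of each base unit: s: -1
SI base units of angular frequency: 1/s

Answer: 1/s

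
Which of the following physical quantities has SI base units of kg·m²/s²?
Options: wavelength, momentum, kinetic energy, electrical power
Checking the SI base units of each option:
  wavelength (λ = v/f): m  ✗
  momentum (p = mv): kg·m/s  ✗
  kinetic energy (E = ½mv²): kg·m²/s²  ✓ matches
  electrical power (P = IV): kg·m²/s³  ✗

Only kinetic energy has units kg·m²/s².

Answer: kinetic energy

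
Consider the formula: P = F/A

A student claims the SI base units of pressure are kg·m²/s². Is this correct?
Units of each symbol in P = F/A:
  F (force): kg·m/s²
  A (area): m²  → in the denominator, contributes 1/m²

Multiplying the contributions: [kg·m/s²] · [1/m²]
Adding exponents of each base unit: kg: 1, m: -1, s: -2
SI base units of pressure: kg/(m·s²)

The claimed units kg·m²/s² (exponents kg: 1, m: 2, s: -2) do not match the derived units kg/(m·s²) (exponents kg: 1, m: -1, s: -2), so the claim is incorrect.

Answer: No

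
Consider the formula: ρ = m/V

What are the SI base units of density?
Units of each symbol in ρ = m/V:
  m (mass): kg
  V (volume): m³  → in the denominator, contributes 1/m³

Multiplying the contributions: [kg] · [1/m³]
Adding exponents of each base unit: kg: 1, m: -3
SI base units of density: kg/m³

Answer: kg/m³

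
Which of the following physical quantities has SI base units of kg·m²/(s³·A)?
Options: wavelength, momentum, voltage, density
Checking the SI base units of each option:
  wavelength (λ = v/f): m  ✗
  momentum (p = mv): kg·m/s  ✗
  voltage (V = IR): kg·m²/(s³·A)  ✓ matches
  density (ρ = m/V): kg/m³  ✗

Only voltage has units kg·m²/(s³·A).

Answer: voltage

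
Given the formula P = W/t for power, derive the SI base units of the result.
Units of each symbol in P = W/t:
  W (work): kg·m²/s²
  t (time): s  → in the denominator, contributes 1/s

Multiplying the contributions: [kg·m²/s²] · [1/s]
Adding exponents of each base unit: kg: 1, m: 2, s: -3
SI base units of power: kg·m²/s³

Answer: kg·m²/s³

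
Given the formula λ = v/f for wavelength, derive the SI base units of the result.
Units of each symbol in λ = v/f:
  v (wave speed): m/s
  f (frequency): 1/s  → in the denominator, contributes s

Multiplying the contributions: [m/s] · [s]
Adding exponents of each base unit: m: 1
SI base units of wavelength: m

Answer: m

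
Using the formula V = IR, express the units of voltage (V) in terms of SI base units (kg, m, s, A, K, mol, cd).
Units of each symbol in V = IR:
  I (current): A
  R (resistance, in ohms): kg·m²/(s³·A²)

Multiplying the contributions: [A] · [kg·m²/(s³·A²)]
Adding exponents of each base unit: kg: 1, m: 2, s: -3, A: -1
SI base units of voltage: kg·m²/(s³·A)

Answer: kg·m²/(s³·A)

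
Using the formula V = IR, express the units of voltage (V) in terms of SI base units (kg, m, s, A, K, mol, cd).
Units of each symbol in V = IR:
  I (current): A
  R (resistance, in ohms): kg·m²/(s³·A²)

Multiplying the contributions: [A] · [kg·m²/(s³·A²)]
Adding exponents of each base unit: kg: 1, m: 2, s: -3, A: -1
SI base units of voltage: kg·m²/(s³·A)

Answer: kg·m²/(s³·A)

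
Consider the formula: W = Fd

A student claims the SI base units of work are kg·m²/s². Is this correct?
Units of each symbol in W = Fd:
  F (force): kg·m/s²
  d (displacement): m

Multiplying the contributions: [kg·m/s²] · [m]
Adding exponents of each base unit: kg: 1, m: 2, s: -2
SI base units of work: kg·m²/s²

The claimed units kg·m²/s² match the derived units, so the claim is correct.

Answer: Yes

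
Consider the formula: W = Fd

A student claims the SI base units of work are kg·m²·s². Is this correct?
Units of each symbol in W = Fd:
  F (force): kg·m/s²
  d (displacement): m

Multiplying the contributions: [kg·m/s²] · [m]
Adding exponents of each base unit: kg: 1, m: 2, s: -2
SI base units of work: kg·m²/s²

The claimed units kg·m²·s² (exponents kg: 1, m: 2, s: 2) do not match the derived units kg·m²/s² (exponents kg: 1, m: 2, s: -2), so the claim is incorrect.

Answer: No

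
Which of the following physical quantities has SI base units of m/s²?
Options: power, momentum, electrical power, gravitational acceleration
Checking the SI base units of each option:
  power (P = W/t): kg·m²/s³  ✗
  momentum (p = mv): kg·m/s  ✗
  electrical power (P = IV): kg·m²/s³  ✗
  gravitational acceleration (g = GM/r²): m/s²  ✓ matches

Only gravitational acceleration has units m/s².

Answer: gravitational acceleration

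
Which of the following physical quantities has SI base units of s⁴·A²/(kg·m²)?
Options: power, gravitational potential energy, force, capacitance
Checking the SI base units of each option:
  power (P = W/t): kg·m²/s³  ✗
  gravitational potential energy (U = -GMm/r): kg·m²/s²  ✗
  force (F = ma): kg·m/s²  ✗
  capacitance (C = Q/V): s⁴·A²/(kg·m²)  ✓ matches

Only capacitance has units s⁴·A²/(kg·m²).

Answer: capacitance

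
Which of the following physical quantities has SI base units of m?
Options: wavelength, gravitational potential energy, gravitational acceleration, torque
Checking the SI base units of each option:
  wavelength (λ = v/f): m  ✓ matches
  gravitational potential energy (U = -GMm/r): kg·m²/s²  ✗
  gravitational acceleration (g = GM/r²): m/s²  ✗
  torque (τ = Fr): kg·m²/s²  ✗

Only wavelength has units m.

Answer: wavelength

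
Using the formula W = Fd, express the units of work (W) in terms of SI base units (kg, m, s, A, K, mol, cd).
Units of each symbol in W = Fd:
  F (force): kg·m/s²
  d (displacement): m

Multiplying the contributions: [kg·m/s²] · [m]
Adding exponents of each base unit: kg: 1, m: 2, s: -2
SI base units of work: kg·m²/s²

Answer: kg·m²/s²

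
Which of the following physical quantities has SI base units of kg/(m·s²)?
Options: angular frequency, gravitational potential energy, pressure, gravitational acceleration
Checking the SI base units of each option:
  angular frequency (ω = 2πf): 1/s  ✗
  gravitational potential energy (U = -GMm/r): kg·m²/s²  ✗
  pressure (P = F/A): kg/(m·s²)  ✓ matches
  gravitational acceleration (g = GM/r²): m/s²  ✗

Only pressure has units kg/(m·s²).

Answer: pressure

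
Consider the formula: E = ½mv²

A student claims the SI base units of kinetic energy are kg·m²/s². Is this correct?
Units of each symbol in E = ½mv²:
  m (mass): kg
  v (speed): m/s  → to the power 2, contributes m²/s²
  The factor ½ is dimensionless.

Multiplying the contributions: [kg] · [m²/s²]
Adding exponents of each base unit: kg: 1, m: 2, s: -2
SI base units of kinetic energy: kg·m²/s²

The claimed units kg·m²/s² match the derived units, so the claim is correct.

Answer: Yes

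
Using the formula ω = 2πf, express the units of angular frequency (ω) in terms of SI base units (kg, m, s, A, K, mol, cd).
Units of each symbol in ω = 2πf:
  f (frequency): 1/s
  The factor 2π is dimensionless.

Multiplying the contributions: [1/s]
Adding exponents of each base unit: s: -1
SI base units of angular frequency: 1/s

Answer: 1/s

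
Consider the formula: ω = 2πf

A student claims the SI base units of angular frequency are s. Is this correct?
Units of each symbol in ω = 2πf:
  f (frequency): 1/s
  The factor 2π is dimensionless.

Multiplying the contributions: [1/s]
Adding exponents of each base unit: s: -1
SI base units of angular frequency: 1/s

The claimed units s (exponents s: 1) do not match the derived units 1/s (exponents s: -1), so the claim is incorrect.

Answer: No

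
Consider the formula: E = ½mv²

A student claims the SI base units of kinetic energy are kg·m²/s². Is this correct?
Units of each symbol in E = ½mv²:
  m (mass): kg
  v (speed): m/s  → to the power 2, contributes m²/s²
  The factor ½ is dimensionless.

Multiplying the contributions: [kg] · [m²/s²]
Adding exponents of each base unit: kg: 1, m: 2, s: -2
SI base units of kinetic energy: kg·m²/s²

The claimed units kg·m²/s² match the derived units, so the claim is correct.

Answer: Yes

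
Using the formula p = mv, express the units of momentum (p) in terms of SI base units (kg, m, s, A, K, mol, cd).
Units of each symbol in p = mv:
  m (mass): kg
  v (velocity): m/s

Multiplying the contributions: [kg] · [m/s]
Adding exponents of each base unit: kg: 1, m: 1, s: -1
SI base units of momentum: kg·m/s

Answer: kg·m/s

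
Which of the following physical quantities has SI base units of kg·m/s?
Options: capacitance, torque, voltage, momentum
Checking the SI base units of each option:
  capacitance (C = Q/V): s⁴·A²/(kg·m²)  ✗
  torque (τ = Fr): kg·m²/s²  ✗
  voltage (V = IR): kg·m²/(s³·A)  ✗
  momentum (p = mv): kg·m/s  ✓ matches

Only momentum has units kg·m/s.

Answer: momentum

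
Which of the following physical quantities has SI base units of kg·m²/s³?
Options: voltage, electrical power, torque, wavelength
Checking the SI base units of each option:
  voltage (V = IR): kg·m²/(s³·A)  ✗
  electrical power (P = IV): kg·m²/s³  ✓ matches
  torque (τ = Fr): kg·m²/s²  ✗
  wavelength (λ = v/f): m  ✗

Only electrical power has units kg·m²/s³.

Answer: electrical power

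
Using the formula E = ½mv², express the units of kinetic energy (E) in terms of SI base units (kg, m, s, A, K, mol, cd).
Units of each symbol in E = ½mv²:
  m (mass): kg
  v (speed): m/s  → to the power 2, contributes m²/s²
  The factor ½ is dimensionless.

Multiplying the contributions: [kg] · [m²/s²]
Adding exponents of each base unit: kg: 1, m: 2, s: -2
SI base units of kinetic energy: kg·m²/s²

Answer: kg·m²/s²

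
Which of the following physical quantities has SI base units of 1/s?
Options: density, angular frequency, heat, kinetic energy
Checking the SI base units of each option:
  density (ρ = m/V): kg/m³  ✗
  angular frequency (ω = 2πf): 1/s  ✓ matches
  heat (Q = mcΔT): kg·m²/s²  ✗
  kinetic energy (E = ½mv²): kg·m²/s²  ✗

Only angular frequency has units 1/s.

Answer: angular frequency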